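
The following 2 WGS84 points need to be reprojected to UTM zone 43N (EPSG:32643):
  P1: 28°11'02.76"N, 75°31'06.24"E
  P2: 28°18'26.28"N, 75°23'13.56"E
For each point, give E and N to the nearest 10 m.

P1: E 550880 m, N 3117710 m; P2: E 537950 m, N 3131310 m

UTM zone 43N: λ₀ = 75°, k₀ = 0.9996.
P1 (28.1841°, 75.5184°) → (550883.895, 3117705.068) m.
P2 (28.3073°, 75.3871°) → (537952.289, 3131305.125) m.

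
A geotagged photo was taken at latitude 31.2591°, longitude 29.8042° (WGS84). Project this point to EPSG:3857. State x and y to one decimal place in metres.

Web Mercator is spherical with R = a = 6378137 m.
x = R·λ = 6378137 × 0.520181421 = 3317788.368 m.
y = R·ln tan(π/4 + φ/2) = 6378137 × 0.574845621 = 3666444.124 m.

x 3317788.4 m, y 3666444.1 m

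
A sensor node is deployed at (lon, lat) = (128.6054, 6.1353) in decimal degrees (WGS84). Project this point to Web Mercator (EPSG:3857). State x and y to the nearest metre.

x 14316288 m, y 684287 m

Web Mercator is spherical with R = a = 6378137 m.
x = R·λ = 6378137 × 2.244587666 = 14316287.641 m.
y = R·ln tan(π/4 + φ/2) = 6378137 × 0.107286413 = 684287.441 m.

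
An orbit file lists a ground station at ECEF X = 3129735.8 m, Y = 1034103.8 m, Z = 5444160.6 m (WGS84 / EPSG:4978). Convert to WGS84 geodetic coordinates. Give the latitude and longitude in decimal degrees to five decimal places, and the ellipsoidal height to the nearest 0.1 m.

lat 58.97750°, lon 18.28420°, h 1768.7 m

λ = atan2(Y, X) = 18.28420030°; p = √(X²+Y²) = 3296151.8 m.
Bowring's method on WGS84 (a = 6378137 m, b = 6356752.314 m) gives φ = 58.97749952°, h = 1768.718 m.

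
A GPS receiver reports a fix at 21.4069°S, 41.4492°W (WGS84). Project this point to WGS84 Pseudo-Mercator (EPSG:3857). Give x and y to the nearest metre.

Web Mercator is spherical with R = a = 6378137 m.
x = R·λ = 6378137 × -0.723425012 = -4614103.838 m.
y = R·ln tan(π/4 + φ/2) = 6378137 × -0.382629556 = -2440463.728 m.

x -4614104 m, y -2440464 m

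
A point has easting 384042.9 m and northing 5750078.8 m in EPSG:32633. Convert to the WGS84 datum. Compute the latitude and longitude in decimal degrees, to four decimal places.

lat 51.8894°, lon 13.3150°

Zone 33N: λ₀ = 15°, k₀ = 0.9996, false easting 500000 m.
Meridian distance M = (N − FN)/k₀ = 5752379.8 m.
Inverse transverse Mercator on WGS84 gives φ = 51.88939959°, λ = 13.31499940°.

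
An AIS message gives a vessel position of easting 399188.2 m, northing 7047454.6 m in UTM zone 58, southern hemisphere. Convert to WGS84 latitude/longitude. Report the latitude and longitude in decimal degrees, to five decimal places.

lat -26.69040°, lon 163.98670°

Zone 58S: λ₀ = 165°, k₀ = 0.9996, false easting 500000 m, false northing 10000000 m.
Meridian distance M = (N − FN)/k₀ = -2953726.9 m.
Inverse transverse Mercator on WGS84 gives φ = -26.69040013°, λ = 163.98669963°.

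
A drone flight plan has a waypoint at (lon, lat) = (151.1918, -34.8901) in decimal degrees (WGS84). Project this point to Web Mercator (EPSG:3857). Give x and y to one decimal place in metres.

Web Mercator is spherical with R = a = 6378137 m.
x = R·λ = 6378137 × 2.638794712 = 16830594.188 m.
y = R·ln tan(π/4 + φ/2) = 6378137 × -0.650496561 = -4148956.184 m.

x 16830594.2 m, y -4148956.2 m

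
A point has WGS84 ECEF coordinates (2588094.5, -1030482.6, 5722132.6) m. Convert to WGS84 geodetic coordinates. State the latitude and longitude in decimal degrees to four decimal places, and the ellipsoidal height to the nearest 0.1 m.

lat 64.1929°, lon -21.7106°, h 3358.3 m

λ = atan2(Y, X) = -21.71060064°; p = √(X²+Y²) = 2785700.5 m.
Bowring's method on WGS84 (a = 6378137 m, b = 6356752.314 m) gives φ = 64.19290017°, h = 3358.301 m.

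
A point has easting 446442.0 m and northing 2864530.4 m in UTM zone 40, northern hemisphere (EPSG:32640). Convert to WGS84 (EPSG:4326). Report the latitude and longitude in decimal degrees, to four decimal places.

lat 25.8983°, lon 56.4653°

Zone 40N: λ₀ = 57°, k₀ = 0.9996, false easting 500000 m.
Meridian distance M = (N − FN)/k₀ = 2865676.7 m.
Inverse transverse Mercator on WGS84 gives φ = 25.89829962°, λ = 56.46530005°.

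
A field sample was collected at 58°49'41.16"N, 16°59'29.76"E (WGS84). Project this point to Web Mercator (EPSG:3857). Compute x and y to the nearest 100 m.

Web Mercator is spherical with R = a = 6378137 m.
x = R·λ = 6378137 × 0.296559365 = 1891496.260 m.
y = R·ln tan(π/4 + φ/2) = 6378137 × 1.276756065 = 8143325.096 m.

x 1891500 m, y 8143300 m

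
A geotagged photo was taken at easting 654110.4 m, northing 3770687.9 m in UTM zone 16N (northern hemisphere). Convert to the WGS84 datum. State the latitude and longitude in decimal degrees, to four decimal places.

Zone 16N: λ₀ = -87°, k₀ = 0.9996, false easting 500000 m.
Meridian distance M = (N − FN)/k₀ = 3772196.8 m.
Inverse transverse Mercator on WGS84 gives φ = 34.06560031°, λ = -85.33000024°.

lat 34.0656°, lon -85.3300°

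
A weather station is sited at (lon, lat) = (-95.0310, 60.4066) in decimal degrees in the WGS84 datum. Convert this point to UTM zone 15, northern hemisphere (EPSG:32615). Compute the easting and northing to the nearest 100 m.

E 388100 m, N 6698400 m

Zone 15 central meridian λ₀ = 6×15 − 183 = -93°; Δλ = -2.0310°.
Transverse Mercator on WGS84 with k₀ = 0.9996 gives E = 388120.501 m, N = 6698419.238 m.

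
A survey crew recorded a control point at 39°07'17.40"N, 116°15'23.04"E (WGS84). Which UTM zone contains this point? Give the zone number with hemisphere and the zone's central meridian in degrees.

Zone 50N, central meridian 117°

UTM zone = ⌊(λ + 180)/6⌋ + 1; 116.2564° ∈ [114°, 120°) → zone 50.
Hemisphere: N (φ ≥ 0).
Central meridian λ₀ = 6×50 − 183 = 117°.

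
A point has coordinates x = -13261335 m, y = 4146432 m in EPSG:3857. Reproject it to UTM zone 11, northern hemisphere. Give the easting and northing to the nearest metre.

E 305443 m, N 3860860 m

Web Mercator inverse (R = 6378137 m) → φ = 34.87149860°, λ = -119.12859918°.
UTM 11N forward: E = 305443.007 m, N = 3860859.722 m.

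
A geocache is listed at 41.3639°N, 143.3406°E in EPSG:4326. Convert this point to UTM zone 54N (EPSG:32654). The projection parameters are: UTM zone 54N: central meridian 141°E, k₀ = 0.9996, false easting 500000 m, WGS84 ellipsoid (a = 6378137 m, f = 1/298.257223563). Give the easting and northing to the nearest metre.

Zone 54 central meridian λ₀ = 6×54 − 183 = 141°; Δλ = +2.3406°.
Transverse Mercator on WGS84 with k₀ = 0.9996 gives E = 695768.404 m, N = 4581797.969 m.

E 695768 m, N 4581798 m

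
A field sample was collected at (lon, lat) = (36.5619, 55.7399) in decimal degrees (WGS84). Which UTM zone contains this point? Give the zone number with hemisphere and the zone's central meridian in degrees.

Zone 37N, central meridian 39°

UTM zone = ⌊(λ + 180)/6⌋ + 1; 36.5619° ∈ [36°, 42°) → zone 37.
Hemisphere: N (φ ≥ 0).
Central meridian λ₀ = 6×37 − 183 = 39°.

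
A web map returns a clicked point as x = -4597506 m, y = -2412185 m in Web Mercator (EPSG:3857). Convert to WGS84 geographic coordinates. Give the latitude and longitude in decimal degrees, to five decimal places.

lat -21.17020°, lon -41.30010°

R = 6378137 m. λ = x/R = -41.30009909°.
φ = 2·arctan(exp(y/R)) − 90° = 2·arctan(0.68510) − 90° = -21.17020227°.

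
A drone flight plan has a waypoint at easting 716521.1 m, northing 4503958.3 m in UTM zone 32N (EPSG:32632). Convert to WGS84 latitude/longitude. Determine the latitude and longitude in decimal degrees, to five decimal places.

lat 40.65810°, lon 11.56120°

Zone 32N: λ₀ = 9°, k₀ = 0.9996, false easting 500000 m.
Meridian distance M = (N − FN)/k₀ = 4505760.6 m.
Inverse transverse Mercator on WGS84 gives φ = 40.65810033°, λ = 11.56120023°.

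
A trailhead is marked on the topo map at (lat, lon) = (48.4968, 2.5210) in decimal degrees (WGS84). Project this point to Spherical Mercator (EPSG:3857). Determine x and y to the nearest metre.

x 280636 m, y 6189906 m

Web Mercator is spherical with R = a = 6378137 m.
x = R·λ = 6378137 × 0.043999750 = 280636.436 m.
y = R·ln tan(π/4 + φ/2) = 6378137 × 0.970488127 = 6189906.229 m.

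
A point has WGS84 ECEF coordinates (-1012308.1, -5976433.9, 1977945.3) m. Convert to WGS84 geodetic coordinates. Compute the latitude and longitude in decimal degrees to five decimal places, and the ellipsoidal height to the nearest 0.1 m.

λ = atan2(Y, X) = -99.61370003°; p = √(X²+Y²) = 6061561.7 m.
Bowring's method on WGS84 (a = 6378137 m, b = 6356752.314 m) gives φ = 18.18580027°, h = 41.737 m.

lat 18.18580°, lon -99.61370°, h 41.7 m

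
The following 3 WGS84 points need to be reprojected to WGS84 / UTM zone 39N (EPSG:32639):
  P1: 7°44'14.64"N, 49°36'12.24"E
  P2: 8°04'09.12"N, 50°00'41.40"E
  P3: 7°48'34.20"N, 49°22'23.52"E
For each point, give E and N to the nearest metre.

UTM zone 39N: λ₀ = 51°, k₀ = 0.9996.
P1 (7.7374°, 49.6034°) → (345984.140, 855519.953) m.
P2 (8.0692°, 50.0115°) → (391081.326, 892079.927) m.
P3 (7.8095°, 49.3732°) → (320622.358, 863583.970) m.

P1: E 345984 m, N 855520 m; P2: E 391081 m, N 892080 m; P3: E 320622 m, N 863584 m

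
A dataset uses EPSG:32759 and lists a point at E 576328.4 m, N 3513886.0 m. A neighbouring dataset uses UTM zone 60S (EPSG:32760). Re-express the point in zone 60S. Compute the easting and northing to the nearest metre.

UTM 59S → geographic: φ = -58.50890032°, λ = 172.30999998°.
UTM 60S (λ₀ = 177°) forward: E = 226860.619 m, N = 3505089.259 m.

E 226861 m, N 3505089 m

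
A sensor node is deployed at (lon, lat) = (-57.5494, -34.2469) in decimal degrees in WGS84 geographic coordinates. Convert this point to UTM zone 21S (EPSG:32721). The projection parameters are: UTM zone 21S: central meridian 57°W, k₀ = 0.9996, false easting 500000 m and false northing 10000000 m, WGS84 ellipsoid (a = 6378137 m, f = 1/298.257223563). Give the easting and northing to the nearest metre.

E 449411 m, N 6210331 m

Zone 21 central meridian λ₀ = 6×21 − 183 = -57°; Δλ = -0.5494°.
Transverse Mercator on WGS84 with k₀ = 0.9996 gives E = 449411.075 m, N = 6210331.192 m.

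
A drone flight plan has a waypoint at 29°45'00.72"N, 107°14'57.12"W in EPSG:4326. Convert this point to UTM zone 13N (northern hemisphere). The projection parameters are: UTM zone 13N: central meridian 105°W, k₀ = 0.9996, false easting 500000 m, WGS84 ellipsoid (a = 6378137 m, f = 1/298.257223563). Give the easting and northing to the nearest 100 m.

Zone 13 central meridian λ₀ = 6×13 − 183 = -105°; Δλ = -2.2492°.
Transverse Mercator on WGS84 with k₀ = 0.9996 gives E = 282500.069 m, N = 3293225.106 m.

E 282500 m, N 3293200 m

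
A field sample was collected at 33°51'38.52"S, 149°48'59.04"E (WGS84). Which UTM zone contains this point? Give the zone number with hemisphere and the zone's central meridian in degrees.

UTM zone = ⌊(λ + 180)/6⌋ + 1; 149.8164° ∈ [144°, 150°) → zone 55.
Hemisphere: S (φ < 0).
Central meridian λ₀ = 6×55 − 183 = 147°.

Zone 55S, central meridian 147°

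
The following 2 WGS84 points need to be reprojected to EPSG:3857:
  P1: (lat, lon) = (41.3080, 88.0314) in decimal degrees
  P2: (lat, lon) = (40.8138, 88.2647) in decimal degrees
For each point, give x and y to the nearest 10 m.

Web Mercator: x = R·λ, y = R·ln tan(π/4+φ/2), R = 6378137 m.
P1 (41.3080°, 88.0314°) → (9799610.622, 5057878.291) m.
P2 (40.8138°, 88.2647°) → (9825581.459, 4984915.879) m.

P1: x 9799610 m, y 5057880 m; P2: x 9825580 m, y 4984920 m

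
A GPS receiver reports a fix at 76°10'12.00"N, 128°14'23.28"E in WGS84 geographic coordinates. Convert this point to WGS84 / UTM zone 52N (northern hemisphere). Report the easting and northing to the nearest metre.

Zone 52 central meridian λ₀ = 6×52 − 183 = 129°; Δλ = -0.7602°.
Transverse Mercator on WGS84 with k₀ = 0.9996 gives E = 479715.559 m, N = 8454285.327 m.

E 479716 m, N 8454285 m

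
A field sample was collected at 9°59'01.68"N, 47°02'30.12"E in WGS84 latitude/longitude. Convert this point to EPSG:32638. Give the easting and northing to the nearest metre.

E 723817 m, N 1104313 m

Zone 38 central meridian λ₀ = 6×38 − 183 = 45°; Δλ = +2.0417°.
Transverse Mercator on WGS84 with k₀ = 0.9996 gives E = 723817.048 m, N = 1104312.944 m.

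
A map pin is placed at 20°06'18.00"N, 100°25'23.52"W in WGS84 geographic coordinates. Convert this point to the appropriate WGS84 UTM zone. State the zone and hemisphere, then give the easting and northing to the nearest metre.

Zone 14N: E 351213 m, N 2223736 m

Longitude -100.4232° lies in the 6° band [-102°, -96°), giving zone 14; latitude is north of the equator, so 14N.
Zone 14 central meridian λ₀ = 6×14 − 183 = -99°; Δλ = -1.4232°.
Transverse Mercator on WGS84 with k₀ = 0.9996 gives E = 351213.038 m, N = 2223735.968 m.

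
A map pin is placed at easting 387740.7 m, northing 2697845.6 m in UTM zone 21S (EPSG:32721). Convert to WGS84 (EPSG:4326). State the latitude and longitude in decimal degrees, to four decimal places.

Zone 21S: λ₀ = -57°, k₀ = 0.9996, false easting 500000 m, false northing 10000000 m.
Meridian distance M = (N − FN)/k₀ = -7305076.4 m.
Inverse transverse Mercator on WGS84 gives φ = -65.82099963°, λ = -59.45670015°.

lat -65.8210°, lon -59.4567°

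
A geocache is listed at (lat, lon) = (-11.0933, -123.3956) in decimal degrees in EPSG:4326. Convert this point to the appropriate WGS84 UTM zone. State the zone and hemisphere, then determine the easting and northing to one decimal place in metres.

Longitude -123.3956° lies in the 6° band [-126°, -120°), giving zone 10; latitude is south of the equator, so 10S.
Zone 10 central meridian λ₀ = 6×10 − 183 = -123°; Δλ = -0.3956°.
Transverse Mercator on WGS84 with k₀ = 0.9996 gives E = 456796.464 m, N = 8773675.612 m.

Zone 10S: E 456796.5 m, N 8773675.6 m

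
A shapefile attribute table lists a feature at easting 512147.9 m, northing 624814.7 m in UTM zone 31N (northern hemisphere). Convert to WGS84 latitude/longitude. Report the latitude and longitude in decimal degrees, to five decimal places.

lat 5.65270°, lon 3.10970°

Zone 31N: λ₀ = 3°, k₀ = 0.9996, false easting 500000 m.
Meridian distance M = (N − FN)/k₀ = 625064.7 m.
Inverse transverse Mercator on WGS84 gives φ = 5.65270042°, λ = 3.10969995°.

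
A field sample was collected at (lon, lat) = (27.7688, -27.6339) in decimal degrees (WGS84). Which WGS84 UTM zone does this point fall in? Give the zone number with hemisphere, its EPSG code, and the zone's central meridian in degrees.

UTM zone = ⌊(λ + 180)/6⌋ + 1; 27.7688° ∈ [24°, 30°) → zone 35.
Hemisphere: S (φ < 0).
Central meridian λ₀ = 6×35 − 183 = 27°.
EPSG code: 32735.

Zone 35S (EPSG:32735), central meridian 27°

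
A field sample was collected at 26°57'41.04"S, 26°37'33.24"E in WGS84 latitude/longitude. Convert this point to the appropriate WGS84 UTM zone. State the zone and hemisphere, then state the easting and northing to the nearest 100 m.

Longitude 26.6259° lies in the 6° band [24°, 30°), giving zone 35; latitude is south of the equator, so 35S.
Zone 35 central meridian λ₀ = 6×35 − 183 = 27°; Δλ = -0.3741°.
Transverse Mercator on WGS84 with k₀ = 0.9996 gives E = 462870.777 m, N = 7017785.093 m.

Zone 35S: E 462900 m, N 7017800 m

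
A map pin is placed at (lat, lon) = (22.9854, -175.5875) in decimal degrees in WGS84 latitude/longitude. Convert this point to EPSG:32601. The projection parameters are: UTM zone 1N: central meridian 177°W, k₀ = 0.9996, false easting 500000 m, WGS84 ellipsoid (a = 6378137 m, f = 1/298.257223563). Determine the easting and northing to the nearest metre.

Zone 1 central meridian λ₀ = 6×1 − 183 = -177°; Δλ = +1.4125°.
Transverse Mercator on WGS84 with k₀ = 0.9996 gives E = 644780.984 m, N = 2542600.536 m.

E 644781 m, N 2542601 m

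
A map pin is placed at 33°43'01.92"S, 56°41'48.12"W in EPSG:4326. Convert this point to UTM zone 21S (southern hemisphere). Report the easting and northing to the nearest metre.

E 528102 m, N 6269158 m

Zone 21 central meridian λ₀ = 6×21 − 183 = -57°; Δλ = +0.3033°.
Transverse Mercator on WGS84 with k₀ = 0.9996 gives E = 528101.625 m, N = 6269158.317 m.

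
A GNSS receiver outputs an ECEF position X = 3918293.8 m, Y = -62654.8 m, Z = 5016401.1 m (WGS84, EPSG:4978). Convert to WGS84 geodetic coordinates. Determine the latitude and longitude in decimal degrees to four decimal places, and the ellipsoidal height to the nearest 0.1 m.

lat 52.1897°, lon -0.9161°, h 797.5 m

λ = atan2(Y, X) = -0.91610019°; p = √(X²+Y²) = 3918794.7 m.
Bowring's method on WGS84 (a = 6378137 m, b = 6356752.314 m) gives φ = 52.18970044°, h = 797.487 m.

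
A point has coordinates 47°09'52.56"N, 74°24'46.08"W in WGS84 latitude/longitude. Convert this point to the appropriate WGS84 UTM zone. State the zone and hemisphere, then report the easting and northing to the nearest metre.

Longitude -74.4128° lies in the 6° band [-78°, -72°), giving zone 18; latitude is north of the equator, so 18N.
Zone 18 central meridian λ₀ = 6×18 − 183 = -75°; Δλ = +0.5872°.
Transverse Mercator on WGS84 with k₀ = 0.9996 gives E = 544504.875 m, N = 5223623.014 m.

Zone 18N: E 544505 m, N 5223623 m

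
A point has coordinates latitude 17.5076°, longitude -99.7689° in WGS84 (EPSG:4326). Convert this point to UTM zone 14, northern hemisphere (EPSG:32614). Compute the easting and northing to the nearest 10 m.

Zone 14 central meridian λ₀ = 6×14 − 183 = -99°; Δλ = -0.7689°.
Transverse Mercator on WGS84 with k₀ = 0.9996 gives E = 418377.292 m, N = 1935874.457 m.

E 418380 m, N 1935870 m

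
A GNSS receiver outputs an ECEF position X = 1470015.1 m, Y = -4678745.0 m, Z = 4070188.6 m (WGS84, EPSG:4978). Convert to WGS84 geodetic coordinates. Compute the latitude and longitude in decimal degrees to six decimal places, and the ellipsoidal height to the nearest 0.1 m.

lat 39.879500°, lon -72.557800°, h 3838.9 m

λ = atan2(Y, X) = -72.55780042°; p = √(X²+Y²) = 4904243.0 m.
Bowring's method on WGS84 (a = 6378137 m, b = 6356752.314 m) gives φ = 39.87949976°, h = 3838.892 m.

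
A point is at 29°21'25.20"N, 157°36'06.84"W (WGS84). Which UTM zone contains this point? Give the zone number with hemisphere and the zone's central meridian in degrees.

UTM zone = ⌊(λ + 180)/6⌋ + 1; -157.6019° ∈ [-162°, -156°) → zone 4.
Hemisphere: N (φ ≥ 0).
Central meridian λ₀ = 6×4 − 183 = -159°.

Zone 4N, central meridian -159°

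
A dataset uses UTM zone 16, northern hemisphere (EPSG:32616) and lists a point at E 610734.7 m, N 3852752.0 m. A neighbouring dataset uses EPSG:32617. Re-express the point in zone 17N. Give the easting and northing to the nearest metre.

UTM 16N → geographic: φ = 34.81100036°, λ = -85.78929998°.
UTM 17N (λ₀ = -81°) forward: E = 61787.050 m, N = 3862553.950 m.

E 61787 m, N 3862554 m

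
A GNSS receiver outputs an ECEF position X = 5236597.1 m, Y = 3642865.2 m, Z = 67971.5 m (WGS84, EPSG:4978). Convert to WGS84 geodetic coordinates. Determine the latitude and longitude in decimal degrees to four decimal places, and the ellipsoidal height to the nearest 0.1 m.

λ = atan2(Y, X) = 34.82460008°; p = √(X²+Y²) = 6379060.8 m.
Bowring's method on WGS84 (a = 6378137 m, b = 6356752.314 m) gives φ = 0.61460007°, h = 1288.312 m.

lat 0.6146°, lon 34.8246°, h 1288.3 m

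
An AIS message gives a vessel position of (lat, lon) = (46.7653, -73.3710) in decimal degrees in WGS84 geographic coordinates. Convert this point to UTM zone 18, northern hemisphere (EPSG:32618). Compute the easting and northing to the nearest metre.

E 624386 m, N 5180372 m

Zone 18 central meridian λ₀ = 6×18 − 183 = -75°; Δλ = +1.6290°.
Transverse Mercator on WGS84 with k₀ = 0.9996 gives E = 624385.926 m, N = 5180371.710 m.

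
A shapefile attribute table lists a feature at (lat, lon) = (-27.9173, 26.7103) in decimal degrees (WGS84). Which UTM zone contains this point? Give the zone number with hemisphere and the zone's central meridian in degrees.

UTM zone = ⌊(λ + 180)/6⌋ + 1; 26.7103° ∈ [24°, 30°) → zone 35.
Hemisphere: S (φ < 0).
Central meridian λ₀ = 6×35 − 183 = 27°.

Zone 35S, central meridian 27°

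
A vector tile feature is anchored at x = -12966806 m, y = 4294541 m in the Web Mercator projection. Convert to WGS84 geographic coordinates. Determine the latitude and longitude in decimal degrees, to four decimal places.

R = 6378137 m. λ = x/R = -116.48280016°.
φ = 2·arctan(exp(y/R)) − 90° = 2·arctan(1.96074) − 90° = 35.95579838°.

lat 35.9558°, lon -116.4828°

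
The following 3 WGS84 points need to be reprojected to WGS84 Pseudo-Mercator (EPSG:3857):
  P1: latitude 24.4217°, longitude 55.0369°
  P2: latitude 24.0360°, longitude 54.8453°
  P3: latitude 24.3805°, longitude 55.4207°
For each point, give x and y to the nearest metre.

Web Mercator: x = R·λ, y = R·ln tan(π/4+φ/2), R = 6378137 m.
P1 (24.4217°, 55.0369°) → (6126679.683, 2804878.934) m.
P2 (24.0360°, 54.8453°) → (6105350.868, 2757795.480) m.
P3 (24.3805°, 55.4207°) → (6169404.103, 2799842.714) m.

P1: x 6126680 m, y 2804879 m; P2: x 6105351 m, y 2757795 m; P3: x 6169404 m, y 2799843 m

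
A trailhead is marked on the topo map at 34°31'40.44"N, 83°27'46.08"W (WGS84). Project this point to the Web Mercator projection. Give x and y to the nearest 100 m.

Web Mercator is spherical with R = a = 6378137 m.
x = R·λ = 6378137 × -1.456700663 = -9291036.396 m.
y = R·ln tan(π/4 + φ/2) = 6378137 × 0.642806557 = 4099908.286 m.

x -9291000 m, y 4099900 m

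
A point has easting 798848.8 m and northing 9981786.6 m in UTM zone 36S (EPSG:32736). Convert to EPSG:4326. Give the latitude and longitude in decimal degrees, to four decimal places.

Zone 36S: λ₀ = 33°, k₀ = 0.9996, false easting 500000 m, false northing 10000000 m.
Meridian distance M = (N − FN)/k₀ = -18220.7 m.
Inverse transverse Mercator on WGS84 gives φ = -0.16460026°, λ = 35.68470017°.

lat -0.1646°, lon 35.6847°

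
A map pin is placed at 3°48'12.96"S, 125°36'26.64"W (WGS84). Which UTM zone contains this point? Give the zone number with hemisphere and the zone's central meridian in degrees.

UTM zone = ⌊(λ + 180)/6⌋ + 1; -125.6074° ∈ [-126°, -120°) → zone 10.
Hemisphere: S (φ < 0).
Central meridian λ₀ = 6×10 − 183 = -123°.

Zone 10S, central meridian -123°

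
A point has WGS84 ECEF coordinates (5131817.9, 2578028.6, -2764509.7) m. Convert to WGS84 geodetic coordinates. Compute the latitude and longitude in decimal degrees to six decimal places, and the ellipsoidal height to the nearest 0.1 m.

lat -25.855600°, lon 26.673200°, h -378.0 m

λ = atan2(Y, X) = 26.67319977°; p = √(X²+Y²) = 5742977.1 m.
Bowring's method on WGS84 (a = 6378137 m, b = 6356752.314 m) gives φ = -25.85559987°, h = -377.984 m.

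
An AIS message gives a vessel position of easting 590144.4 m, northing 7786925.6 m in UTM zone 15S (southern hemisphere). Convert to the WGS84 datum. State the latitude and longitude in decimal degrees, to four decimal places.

lat -20.0123°, lon -92.1382°

Zone 15S: λ₀ = -93°, k₀ = 0.9996, false easting 500000 m, false northing 10000000 m.
Meridian distance M = (N − FN)/k₀ = -2213960.0 m.
Inverse transverse Mercator on WGS84 gives φ = -20.01229959°, λ = -92.13820002°.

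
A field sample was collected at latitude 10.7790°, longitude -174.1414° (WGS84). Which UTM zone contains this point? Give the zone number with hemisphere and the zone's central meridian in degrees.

Zone 1N, central meridian -177°

UTM zone = ⌊(λ + 180)/6⌋ + 1; -174.1414° ∈ [-180°, -174°) → zone 1.
Hemisphere: N (φ ≥ 0).
Central meridian λ₀ = 6×1 − 183 = -177°.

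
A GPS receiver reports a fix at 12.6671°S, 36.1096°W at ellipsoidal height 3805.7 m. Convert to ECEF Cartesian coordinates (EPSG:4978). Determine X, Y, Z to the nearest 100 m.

WGS84: a = 6378137 m, e² = 0.006694380; N(φ) = a/√(1−e²sin²φ) = 6379163.836 m.
X = (N+h)·cosφ·cosλ = 5031232.652 m; Y = (N+h)·cosφ·sinλ = -3670129.363 m; Z = (N(1−e²)+h)·sinφ = -1390331.369 m.

X 5031200 m, Y -3670100 m, Z -1390300 m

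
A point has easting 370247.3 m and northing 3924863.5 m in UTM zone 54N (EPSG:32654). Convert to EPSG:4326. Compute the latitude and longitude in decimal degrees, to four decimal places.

Zone 54N: λ₀ = 141°, k₀ = 0.9996, false easting 500000 m.
Meridian distance M = (N − FN)/k₀ = 3926434.1 m.
Inverse transverse Mercator on WGS84 gives φ = 35.45879960°, λ = 139.57009992°.

lat 35.4588°, lon 139.5701°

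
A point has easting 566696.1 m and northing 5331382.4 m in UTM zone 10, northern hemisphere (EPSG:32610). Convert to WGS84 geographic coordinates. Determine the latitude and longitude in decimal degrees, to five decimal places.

lat 48.13220°, lon -122.10360°

Zone 10N: λ₀ = -123°, k₀ = 0.9996, false easting 500000 m.
Meridian distance M = (N − FN)/k₀ = 5333515.8 m.
Inverse transverse Mercator on WGS84 gives φ = 48.13219983°, λ = -122.10360002°.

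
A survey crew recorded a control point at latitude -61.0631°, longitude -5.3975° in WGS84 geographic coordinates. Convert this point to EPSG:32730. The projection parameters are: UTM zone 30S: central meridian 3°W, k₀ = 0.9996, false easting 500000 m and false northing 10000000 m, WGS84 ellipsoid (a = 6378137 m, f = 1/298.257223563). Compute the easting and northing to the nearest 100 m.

Zone 30 central meridian λ₀ = 6×30 − 183 = -3°; Δλ = -2.3975°.
Transverse Mercator on WGS84 with k₀ = 0.9996 gives E = 370606.590 m, N = 3227814.542 m.

E 370600 m, N 3227800 m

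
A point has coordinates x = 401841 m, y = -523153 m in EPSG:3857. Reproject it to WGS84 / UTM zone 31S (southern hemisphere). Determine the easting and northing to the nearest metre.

Web Mercator inverse (R = 6378137 m) → φ = -4.69430262°, λ = 3.60979912°.
UTM 31S forward: E = 567630.540 m, N = 9481097.417 m.

E 567631 m, N 9481097 m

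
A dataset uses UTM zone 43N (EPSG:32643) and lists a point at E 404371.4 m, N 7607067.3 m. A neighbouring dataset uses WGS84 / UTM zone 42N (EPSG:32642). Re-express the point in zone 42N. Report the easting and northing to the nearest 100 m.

UTM 43N → geographic: φ = 68.55950003°, λ = 72.65529980°.
UTM 42N (λ₀ = 69°) forward: E = 649037.770 m, N = 7609672.686 m.

E 649000 m, N 7609700 m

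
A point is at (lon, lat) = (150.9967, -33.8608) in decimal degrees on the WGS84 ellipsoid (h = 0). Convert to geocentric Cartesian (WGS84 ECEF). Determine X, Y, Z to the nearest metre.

WGS84: a = 6378137 m, e² = 0.006694380; N(φ) = a/√(1−e²sin²φ) = 6384775.016 m.
X = (N+h)·cosφ·cosλ = -4636977.916 m; Y = (N+h)·cosφ·sinλ = 2570667.972 m; Z = (N(1−e²)+h)·sinφ = -3533635.565 m.

X -4636978 m, Y 2570668 m, Z -3533636 m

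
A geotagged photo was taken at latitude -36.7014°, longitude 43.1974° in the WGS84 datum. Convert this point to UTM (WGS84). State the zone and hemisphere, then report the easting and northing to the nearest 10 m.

Longitude 43.1974° lies in the 6° band [42°, 48°), giving zone 38; latitude is south of the equator, so 38S.
Zone 38 central meridian λ₀ = 6×38 − 183 = 45°; Δλ = -1.8026°.
Transverse Mercator on WGS84 with k₀ = 0.9996 gives E = 338979.092 m, N = 5936737.364 m.

Zone 38S: E 338980 m, N 5936740 m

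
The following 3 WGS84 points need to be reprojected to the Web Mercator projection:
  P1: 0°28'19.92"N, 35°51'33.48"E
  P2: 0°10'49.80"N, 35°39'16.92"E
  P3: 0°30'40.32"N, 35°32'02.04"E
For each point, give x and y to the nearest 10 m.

P1: x 3991840 m, y 52570 m; P2: x 3969060 m, y 20090 m; P3: x 3955620 m, y 56910 m

Web Mercator: x = R·λ, y = R·ln tan(π/4+φ/2), R = 6378137 m.
P1 (0.4722°, 35.8593°) → (3991839.016, 52565.659) m.
P2 (0.1805°, 35.6547°) → (3969063.048, 20093.201) m.
P3 (0.5112°, 35.5339°) → (3955615.654, 56907.279) m.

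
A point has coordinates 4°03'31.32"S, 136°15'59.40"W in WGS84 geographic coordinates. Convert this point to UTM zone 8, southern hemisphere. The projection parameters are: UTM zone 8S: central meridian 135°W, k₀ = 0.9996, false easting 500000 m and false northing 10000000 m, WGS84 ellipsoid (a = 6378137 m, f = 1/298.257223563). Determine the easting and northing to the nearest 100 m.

Zone 8 central meridian λ₀ = 6×8 − 183 = -135°; Δλ = -1.2665°.
Transverse Mercator on WGS84 with k₀ = 0.9996 gives E = 359409.934 m, N = 9551274.182 m.

E 359400 m, N 9551300 m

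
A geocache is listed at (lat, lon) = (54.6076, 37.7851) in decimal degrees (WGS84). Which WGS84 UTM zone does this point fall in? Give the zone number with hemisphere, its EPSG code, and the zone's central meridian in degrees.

Zone 37N (EPSG:32637), central meridian 39°

UTM zone = ⌊(λ + 180)/6⌋ + 1; 37.7851° ∈ [36°, 42°) → zone 37.
Hemisphere: N (φ ≥ 0).
Central meridian λ₀ = 6×37 − 183 = 39°.
EPSG code: 32637.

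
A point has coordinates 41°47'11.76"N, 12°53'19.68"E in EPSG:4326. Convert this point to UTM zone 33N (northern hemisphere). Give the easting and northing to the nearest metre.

Zone 33 central meridian λ₀ = 6×33 − 183 = 15°; Δλ = -2.1112°.
Transverse Mercator on WGS84 with k₀ = 0.9996 gives E = 324567.958 m, N = 4628237.368 m.

E 324568 m, N 4628237 m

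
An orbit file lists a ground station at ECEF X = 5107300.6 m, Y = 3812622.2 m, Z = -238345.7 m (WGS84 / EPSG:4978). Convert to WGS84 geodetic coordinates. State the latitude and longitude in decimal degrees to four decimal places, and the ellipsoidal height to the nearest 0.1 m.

lat -2.1561°, lon 36.7415°, h -222.1 m

λ = atan2(Y, X) = 36.74150000°; p = √(X²+Y²) = 6373429.8 m.
Bowring's method on WGS84 (a = 6378137 m, b = 6356752.314 m) gives φ = -2.15609994°, h = -222.058 m.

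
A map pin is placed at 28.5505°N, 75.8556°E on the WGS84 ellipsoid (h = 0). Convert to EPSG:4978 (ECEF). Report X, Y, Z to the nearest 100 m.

WGS84: a = 6378137 m, e² = 0.006694380; N(φ) = a/√(1−e²sin²φ) = 6383019.103 m.
X = (N+h)·cosφ·cosλ = 1370119.024 m; Y = (N+h)·cosφ·sinλ = 5436837.485 m; Z = (N(1−e²)+h)·sinφ = 3030234.215 m.

X 1370100 m, Y 5436800 m, Z 3030200 m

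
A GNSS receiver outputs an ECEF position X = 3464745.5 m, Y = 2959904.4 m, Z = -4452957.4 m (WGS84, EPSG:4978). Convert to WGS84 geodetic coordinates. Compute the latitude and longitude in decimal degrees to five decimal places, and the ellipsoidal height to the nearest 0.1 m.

λ = atan2(Y, X) = 40.50700035°; p = √(X²+Y²) = 4556917.3 m.
Bowring's method on WGS84 (a = 6378137 m, b = 6356752.314 m) gives φ = -44.53120037°, h = 3703.124 m.

lat -44.53120°, lon 40.50700°, h 3703.1 m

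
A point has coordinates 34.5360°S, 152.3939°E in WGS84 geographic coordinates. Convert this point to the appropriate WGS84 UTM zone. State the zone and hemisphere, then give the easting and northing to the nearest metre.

Zone 56S: E 444382 m, N 6178244 m

Longitude 152.3939° lies in the 6° band [150°, 156°), giving zone 56; latitude is south of the equator, so 56S.
Zone 56 central meridian λ₀ = 6×56 − 183 = 153°; Δλ = -0.6061°.
Transverse Mercator on WGS84 with k₀ = 0.9996 gives E = 444381.609 m, N = 6178244.025 m.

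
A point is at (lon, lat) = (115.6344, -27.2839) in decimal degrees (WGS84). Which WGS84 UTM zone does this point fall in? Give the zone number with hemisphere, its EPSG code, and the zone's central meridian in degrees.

Zone 50S (EPSG:32750), central meridian 117°

UTM zone = ⌊(λ + 180)/6⌋ + 1; 115.6344° ∈ [114°, 120°) → zone 50.
Hemisphere: S (φ < 0).
Central meridian λ₀ = 6×50 − 183 = 117°.
EPSG code: 32750.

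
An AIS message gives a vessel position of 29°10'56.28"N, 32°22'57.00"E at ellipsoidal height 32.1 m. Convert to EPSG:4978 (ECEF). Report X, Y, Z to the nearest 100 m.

X 4706400 m, Y 2984700 m, Z 3091600 m

WGS84: a = 6378137 m, e² = 0.006694380; N(φ) = a/√(1−e²sin²φ) = 6383218.624 m.
X = (N+h)·cosφ·cosλ = 4706387.055 m; Y = (N+h)·cosφ·sinλ = 2984748.019 m; Z = (N(1−e²)+h)·sinφ = 3091573.484 m.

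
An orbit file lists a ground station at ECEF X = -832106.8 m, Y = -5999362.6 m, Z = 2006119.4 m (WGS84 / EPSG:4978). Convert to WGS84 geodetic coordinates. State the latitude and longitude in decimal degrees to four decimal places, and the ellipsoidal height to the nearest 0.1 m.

λ = atan2(Y, X) = -97.89649980°; p = √(X²+Y²) = 6056794.0 m.
Bowring's method on WGS84 (a = 6378137 m, b = 6356752.314 m) gives φ = 18.44089971°, h = 4368.221 m.

lat 18.4409°, lon -97.8965°, h 4368.2 m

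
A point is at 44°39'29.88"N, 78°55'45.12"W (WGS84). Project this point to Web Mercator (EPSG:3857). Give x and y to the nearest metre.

Web Mercator is spherical with R = a = 6378137 m.
x = R·λ = 6378137 × -1.377574416 = -8786358.353 m.
y = R·ln tan(π/4 + φ/2) = 6378137 × 0.872964515 = 5567887.270 m.

x -8786358 m, y 5567887 m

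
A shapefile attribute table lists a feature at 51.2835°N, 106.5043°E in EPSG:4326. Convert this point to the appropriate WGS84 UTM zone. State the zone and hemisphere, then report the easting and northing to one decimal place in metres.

Longitude 106.5043° lies in the 6° band [102°, 108°), giving zone 48; latitude is north of the equator, so 48N.
Zone 48 central meridian λ₀ = 6×48 − 183 = 105°; Δλ = +1.5043°.
Transverse Mercator on WGS84 with k₀ = 0.9996 gives E = 604908.953 m, N = 5682426.593 m.

Zone 48N: E 604909.0 m, N 5682426.6 m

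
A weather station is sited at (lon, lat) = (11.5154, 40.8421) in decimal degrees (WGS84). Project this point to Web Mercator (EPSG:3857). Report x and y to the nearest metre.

Web Mercator is spherical with R = a = 6378137 m.
x = R·λ = 6378137 × 0.200981645 = 1281888.464 m.
y = R·ln tan(π/4 + φ/2) = 6378137 × 0.782215759 = 4989079.274 m.

x 1281888 m, y 4989079 m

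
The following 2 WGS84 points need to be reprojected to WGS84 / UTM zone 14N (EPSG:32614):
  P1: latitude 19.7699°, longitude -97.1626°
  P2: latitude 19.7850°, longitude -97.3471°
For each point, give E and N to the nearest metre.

UTM zone 14N: λ₀ = -99°, k₀ = 0.9996.
P1 (19.7699°, -97.1626°) → (692505.000, 2187063.074) m.
P2 (19.7850°, -97.3471°) → (673154.157, 2188535.283) m.

P1: E 692505 m, N 2187063 m; P2: E 673154 m, N 2188535 m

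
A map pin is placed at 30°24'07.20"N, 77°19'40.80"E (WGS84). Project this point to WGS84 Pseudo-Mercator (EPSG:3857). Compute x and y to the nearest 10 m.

x 8608110 m, y 3555330 m

Web Mercator is spherical with R = a = 6378137 m.
x = R·λ = 6378137 × 1.349628204 = 8608113.584 m.
y = R·ln tan(π/4 + φ/2) = 6378137 × 0.557424302 = 3555328.565 m.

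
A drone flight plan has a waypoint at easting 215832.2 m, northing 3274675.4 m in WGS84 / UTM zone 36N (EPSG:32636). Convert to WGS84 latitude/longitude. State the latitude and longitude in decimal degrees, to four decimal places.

Zone 36N: λ₀ = 33°, k₀ = 0.9996, false easting 500000 m.
Meridian distance M = (N − FN)/k₀ = 3275985.8 m.
Inverse transverse Mercator on WGS84 gives φ = 29.56950019°, λ = 30.06690045°.

lat 29.5695°, lon 30.0669°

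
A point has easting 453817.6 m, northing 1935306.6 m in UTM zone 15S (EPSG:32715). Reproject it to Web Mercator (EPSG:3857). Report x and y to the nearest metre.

x -10507391 m, y -12000644 m

Unproject from UTM 15S (λ₀ = -93°) → φ = -72.67440018°, λ = -94.38949975°.
Web Mercator (R = 6378137 m): x = -10507391.048 m, y = -12000644.366 m.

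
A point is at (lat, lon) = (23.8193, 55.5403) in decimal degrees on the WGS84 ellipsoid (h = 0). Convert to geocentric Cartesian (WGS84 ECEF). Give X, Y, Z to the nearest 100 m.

X 3303300 m, Y 4813600 m, Z 2560000 m

WGS84: a = 6378137 m, e² = 0.006694380; N(φ) = a/√(1−e²sin²φ) = 6381621.799 m.
X = (N+h)·cosφ·cosλ = 3303327.960 m; Y = (N+h)·cosφ·sinλ = 4813621.754 m; Z = (N(1−e²)+h)·sinφ = 2559987.123 m.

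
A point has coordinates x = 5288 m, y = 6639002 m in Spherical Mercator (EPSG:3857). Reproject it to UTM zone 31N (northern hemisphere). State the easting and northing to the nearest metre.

Web Mercator inverse (R = 6378137 m) → φ = 51.10000190°, λ = 0.04750291°.
UTM 31N forward: E = 293289.406 m, N = 5665092.129 m.

E 293289 m, N 5665092 m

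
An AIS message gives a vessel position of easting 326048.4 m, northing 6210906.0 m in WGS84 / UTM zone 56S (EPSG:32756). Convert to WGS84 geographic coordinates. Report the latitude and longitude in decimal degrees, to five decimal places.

lat -34.22840°, lon 151.11140°

Zone 56S: λ₀ = 153°, k₀ = 0.9996, false easting 500000 m, false northing 10000000 m.
Meridian distance M = (N − FN)/k₀ = -3790610.2 m.
Inverse transverse Mercator on WGS84 gives φ = -34.22840035°, λ = 151.11140002°.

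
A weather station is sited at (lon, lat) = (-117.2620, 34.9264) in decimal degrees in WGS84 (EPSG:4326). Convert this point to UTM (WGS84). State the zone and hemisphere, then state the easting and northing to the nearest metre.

Longitude -117.2620° lies in the 6° band [-120°, -114°), giving zone 11; latitude is north of the equator, so 11N.
Zone 11 central meridian λ₀ = 6×11 − 183 = -117°; Δλ = -0.2620°.
Transverse Mercator on WGS84 with k₀ = 0.9996 gives E = 476070.650 m, N = 3864912.478 m.

Zone 11N: E 476071 m, N 3864912 m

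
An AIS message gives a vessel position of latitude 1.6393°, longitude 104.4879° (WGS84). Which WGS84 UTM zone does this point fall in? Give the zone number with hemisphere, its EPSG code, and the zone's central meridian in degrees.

UTM zone = ⌊(λ + 180)/6⌋ + 1; 104.4879° ∈ [102°, 108°) → zone 48.
Hemisphere: N (φ ≥ 0).
Central meridian λ₀ = 6×48 − 183 = 105°.
EPSG code: 32648.

Zone 48N (EPSG:32648), central meridian 105°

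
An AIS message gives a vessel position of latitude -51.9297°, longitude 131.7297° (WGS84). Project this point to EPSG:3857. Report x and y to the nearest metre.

x 14664083 m, y -6787424 m

Web Mercator is spherical with R = a = 6378137 m.
x = R·λ = 6378137 × 2.299116988 = 14664083.126 m.
y = R·ln tan(π/4 + φ/2) = 6378137 × -1.064170349 = -6787424.280 m.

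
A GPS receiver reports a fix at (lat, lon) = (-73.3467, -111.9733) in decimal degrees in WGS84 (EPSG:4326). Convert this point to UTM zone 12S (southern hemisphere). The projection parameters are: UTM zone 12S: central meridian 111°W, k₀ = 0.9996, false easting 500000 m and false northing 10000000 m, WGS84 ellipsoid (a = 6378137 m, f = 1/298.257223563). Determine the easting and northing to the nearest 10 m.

Zone 12 central meridian λ₀ = 6×12 − 183 = -111°; Δλ = -0.9733°.
Transverse Mercator on WGS84 with k₀ = 0.9996 gives E = 468867.744 m, N = 1860590.815 m.

E 468870 m, N 1860590 m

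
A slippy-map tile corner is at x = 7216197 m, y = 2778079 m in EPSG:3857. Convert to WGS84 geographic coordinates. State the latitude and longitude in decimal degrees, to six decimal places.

R = 6378137 m. λ = x/R = 64.82420058°.
φ = 2·arctan(exp(y/R)) − 90° = 2·arctan(1.54583) − 90° = 24.20230252°.

lat 24.202303°, lon 64.824201°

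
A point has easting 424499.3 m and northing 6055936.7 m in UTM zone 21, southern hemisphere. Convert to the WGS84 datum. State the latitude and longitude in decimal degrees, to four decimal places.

lat -35.6375°, lon -57.8339°

Zone 21S: λ₀ = -57°, k₀ = 0.9996, false easting 500000 m, false northing 10000000 m.
Meridian distance M = (N − FN)/k₀ = -3945641.6 m.
Inverse transverse Mercator on WGS84 gives φ = -35.63750035°, λ = -57.83389960°.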